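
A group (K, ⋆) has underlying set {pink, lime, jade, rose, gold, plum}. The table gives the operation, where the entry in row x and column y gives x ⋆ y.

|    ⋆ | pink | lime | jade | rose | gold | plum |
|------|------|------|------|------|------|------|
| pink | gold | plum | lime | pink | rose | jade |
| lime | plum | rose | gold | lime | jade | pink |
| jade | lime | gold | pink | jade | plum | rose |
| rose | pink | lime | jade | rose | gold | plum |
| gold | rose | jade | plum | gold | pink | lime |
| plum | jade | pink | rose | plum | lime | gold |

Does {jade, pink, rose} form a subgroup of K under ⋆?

No

pink ⋆ pink = gold, which is not in {jade, pink, rose}.
The subset is not closed under ⋆, so it is not a subgroup.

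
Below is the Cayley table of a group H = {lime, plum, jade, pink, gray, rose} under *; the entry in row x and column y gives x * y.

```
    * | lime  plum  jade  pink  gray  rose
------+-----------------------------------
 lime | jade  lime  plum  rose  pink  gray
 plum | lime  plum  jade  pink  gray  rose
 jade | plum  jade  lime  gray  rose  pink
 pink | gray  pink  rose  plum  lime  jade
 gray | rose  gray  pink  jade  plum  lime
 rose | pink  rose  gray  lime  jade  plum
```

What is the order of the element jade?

3

The identity element is plum (its row matches the header).
jade^1 = jade
jade^2 = jade * jade = lime
jade^3 = lime * jade = plum
The first power of jade equal to the identity is jade^3, so ord(jade) = 3.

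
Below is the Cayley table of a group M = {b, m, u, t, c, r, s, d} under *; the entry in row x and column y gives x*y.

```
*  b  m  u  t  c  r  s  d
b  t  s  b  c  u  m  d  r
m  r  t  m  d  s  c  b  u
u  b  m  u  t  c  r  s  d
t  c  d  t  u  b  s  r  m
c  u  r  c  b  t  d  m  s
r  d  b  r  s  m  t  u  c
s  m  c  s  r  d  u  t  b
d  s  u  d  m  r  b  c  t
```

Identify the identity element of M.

The identity e satisfies e*x = x for all x, so its row in the table reproduces the column headers.
Row u reads: b, m, u, t, c, r, s, d — exactly the header order. So u is the identity.

u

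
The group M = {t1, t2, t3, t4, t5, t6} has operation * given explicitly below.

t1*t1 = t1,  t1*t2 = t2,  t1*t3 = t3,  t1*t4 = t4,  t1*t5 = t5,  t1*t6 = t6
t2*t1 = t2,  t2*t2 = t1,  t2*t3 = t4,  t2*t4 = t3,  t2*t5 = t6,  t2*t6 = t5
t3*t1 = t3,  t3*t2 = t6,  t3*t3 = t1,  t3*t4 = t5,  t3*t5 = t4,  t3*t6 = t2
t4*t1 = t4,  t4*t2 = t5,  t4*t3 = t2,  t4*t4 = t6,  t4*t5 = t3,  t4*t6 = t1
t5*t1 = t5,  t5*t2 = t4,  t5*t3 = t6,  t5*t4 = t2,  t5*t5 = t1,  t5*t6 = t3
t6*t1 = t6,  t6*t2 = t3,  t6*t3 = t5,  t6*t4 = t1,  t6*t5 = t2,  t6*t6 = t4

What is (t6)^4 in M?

t6^1 = t6
t6^2 = t6 * t6 = t4
t6^3 = t4 * t6 = t1
t6^4 = t1 * t6 = t6
(Structurally, M here is isomorphic to the symmetric group S_3.)

t6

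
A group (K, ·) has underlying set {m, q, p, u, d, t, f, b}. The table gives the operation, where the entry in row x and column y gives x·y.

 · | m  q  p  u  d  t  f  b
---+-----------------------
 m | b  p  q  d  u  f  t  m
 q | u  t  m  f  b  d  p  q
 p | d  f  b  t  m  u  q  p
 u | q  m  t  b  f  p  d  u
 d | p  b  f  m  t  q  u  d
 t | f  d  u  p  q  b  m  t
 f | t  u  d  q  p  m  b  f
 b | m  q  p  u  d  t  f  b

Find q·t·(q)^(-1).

t

The identity is b. In row q, the entry b sits in column d, so q^(-1) = d.
q·t = d
d·d = t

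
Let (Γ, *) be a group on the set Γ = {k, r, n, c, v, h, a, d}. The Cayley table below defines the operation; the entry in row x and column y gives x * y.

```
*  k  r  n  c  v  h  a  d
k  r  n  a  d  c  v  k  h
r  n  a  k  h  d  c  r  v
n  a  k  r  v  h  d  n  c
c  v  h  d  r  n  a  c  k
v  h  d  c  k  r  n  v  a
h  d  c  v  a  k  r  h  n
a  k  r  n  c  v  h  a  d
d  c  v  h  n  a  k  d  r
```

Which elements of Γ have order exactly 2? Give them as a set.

Identity is a. Compute the order of each non-identity element by repeated multiplication:
  k: k → r → n → a  (order 4)
  r: r → a  (order 2)
  n: n → r → k → a  (order 4)
  c: c → r → h → a  (order 4)
  v: v → r → d → a  (order 4)
  h: h → r → c → a  (order 4)
  d: d → r → v → a  (order 4)
Elements of order 2: {r}.

{r}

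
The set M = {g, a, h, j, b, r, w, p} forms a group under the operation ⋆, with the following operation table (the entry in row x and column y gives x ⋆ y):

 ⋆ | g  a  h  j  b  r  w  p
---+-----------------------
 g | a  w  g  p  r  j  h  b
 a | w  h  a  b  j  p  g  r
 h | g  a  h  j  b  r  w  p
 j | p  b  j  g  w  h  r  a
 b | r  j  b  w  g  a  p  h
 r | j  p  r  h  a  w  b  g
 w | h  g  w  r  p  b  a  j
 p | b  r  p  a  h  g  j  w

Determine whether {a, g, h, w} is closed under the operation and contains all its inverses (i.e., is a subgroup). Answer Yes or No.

{a, g, h, w} contains the identity h.
Checking products: every product of two elements of {a, g, h, w} (read from the table) lies in {a, g, h, w}, so the set is closed.
In a finite group, a nonempty closed subset is a subgroup. So {a, g, h, w} ≤ M.

Yes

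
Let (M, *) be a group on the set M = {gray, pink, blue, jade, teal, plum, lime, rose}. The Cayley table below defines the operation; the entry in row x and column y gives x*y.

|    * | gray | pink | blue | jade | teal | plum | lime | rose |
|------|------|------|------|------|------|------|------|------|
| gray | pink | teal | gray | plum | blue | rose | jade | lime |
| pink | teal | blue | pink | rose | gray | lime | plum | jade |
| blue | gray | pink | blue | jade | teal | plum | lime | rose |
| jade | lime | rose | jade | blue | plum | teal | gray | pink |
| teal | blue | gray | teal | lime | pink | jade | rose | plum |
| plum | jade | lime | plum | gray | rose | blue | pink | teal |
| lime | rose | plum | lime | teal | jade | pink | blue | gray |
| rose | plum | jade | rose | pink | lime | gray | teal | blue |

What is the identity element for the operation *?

The identity e satisfies e*x = x for all x, so its row in the table reproduces the column headers.
Row blue reads: gray, pink, blue, jade, teal, plum, lime, rose — exactly the header order. So blue is the identity.

blue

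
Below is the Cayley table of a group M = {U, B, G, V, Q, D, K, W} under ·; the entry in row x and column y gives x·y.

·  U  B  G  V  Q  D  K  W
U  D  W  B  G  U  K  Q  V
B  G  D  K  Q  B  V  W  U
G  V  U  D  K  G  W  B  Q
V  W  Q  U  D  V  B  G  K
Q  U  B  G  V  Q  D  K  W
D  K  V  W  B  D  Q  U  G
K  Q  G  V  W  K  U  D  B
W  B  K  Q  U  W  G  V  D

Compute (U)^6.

U^1 = U
U^2 = U·U = D
U^3 = D·U = K
U^4 = K·U = Q
U^5 = Q·U = U
U^6 = U·U = D
(Structurally, M here is isomorphic to the quaternion group Q_8.)

D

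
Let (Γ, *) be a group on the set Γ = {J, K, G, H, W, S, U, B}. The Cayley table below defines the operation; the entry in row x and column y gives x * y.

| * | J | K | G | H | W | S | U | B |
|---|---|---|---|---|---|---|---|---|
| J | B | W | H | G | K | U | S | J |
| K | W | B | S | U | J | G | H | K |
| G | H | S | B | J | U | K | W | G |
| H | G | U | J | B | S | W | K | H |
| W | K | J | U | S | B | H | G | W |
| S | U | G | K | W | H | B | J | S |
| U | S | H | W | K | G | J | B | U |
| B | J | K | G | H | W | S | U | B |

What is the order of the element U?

2

The identity element is B (its row matches the header).
U^1 = U
U^2 = U * U = B
The first power of U equal to the identity is U^2, so ord(U) = 2.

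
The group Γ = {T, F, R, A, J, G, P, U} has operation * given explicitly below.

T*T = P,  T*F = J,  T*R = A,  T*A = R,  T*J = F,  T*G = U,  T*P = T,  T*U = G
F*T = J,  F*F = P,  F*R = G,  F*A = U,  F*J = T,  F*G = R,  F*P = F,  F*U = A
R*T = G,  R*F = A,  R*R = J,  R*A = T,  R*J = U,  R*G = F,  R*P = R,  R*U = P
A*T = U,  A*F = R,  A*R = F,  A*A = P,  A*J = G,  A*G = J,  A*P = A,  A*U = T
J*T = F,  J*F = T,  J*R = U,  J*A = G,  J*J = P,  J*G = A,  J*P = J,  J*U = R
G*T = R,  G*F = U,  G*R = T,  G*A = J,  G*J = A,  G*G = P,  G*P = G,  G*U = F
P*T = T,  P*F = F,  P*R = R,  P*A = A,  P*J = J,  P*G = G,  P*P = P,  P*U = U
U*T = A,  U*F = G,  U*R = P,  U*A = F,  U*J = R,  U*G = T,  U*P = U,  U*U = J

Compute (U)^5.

U

U^1 = U
U^2 = U * U = J
U^3 = J * U = R
U^4 = R * U = P
U^5 = P * U = U
(Structurally, Γ here is isomorphic to the dihedral group D_4.)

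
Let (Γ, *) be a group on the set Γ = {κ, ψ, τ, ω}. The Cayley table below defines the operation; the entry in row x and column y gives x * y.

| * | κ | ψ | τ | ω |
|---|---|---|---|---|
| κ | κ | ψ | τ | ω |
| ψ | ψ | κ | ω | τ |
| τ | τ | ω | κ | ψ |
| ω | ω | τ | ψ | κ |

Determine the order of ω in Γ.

The identity element is κ (its row matches the header).
ω^1 = ω
ω^2 = ω * ω = κ
The first power of ω equal to the identity is ω^2, so ord(ω) = 2.
(Structurally, Γ here is isomorphic to the Klein four-group V_4.)

2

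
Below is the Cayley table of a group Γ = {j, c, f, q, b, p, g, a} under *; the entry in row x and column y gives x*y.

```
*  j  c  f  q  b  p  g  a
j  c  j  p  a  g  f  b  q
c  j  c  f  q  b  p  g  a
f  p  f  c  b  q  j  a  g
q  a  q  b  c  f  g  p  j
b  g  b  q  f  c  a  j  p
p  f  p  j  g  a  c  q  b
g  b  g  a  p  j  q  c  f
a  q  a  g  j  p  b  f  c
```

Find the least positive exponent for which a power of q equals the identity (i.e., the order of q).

2

The identity element is c (its row matches the header).
q^1 = q
q^2 = q*q = c
The first power of q equal to the identity is q^2, so ord(q) = 2.
(Structurally, Γ here is isomorphic to the elementary abelian group (Z_2)^3.)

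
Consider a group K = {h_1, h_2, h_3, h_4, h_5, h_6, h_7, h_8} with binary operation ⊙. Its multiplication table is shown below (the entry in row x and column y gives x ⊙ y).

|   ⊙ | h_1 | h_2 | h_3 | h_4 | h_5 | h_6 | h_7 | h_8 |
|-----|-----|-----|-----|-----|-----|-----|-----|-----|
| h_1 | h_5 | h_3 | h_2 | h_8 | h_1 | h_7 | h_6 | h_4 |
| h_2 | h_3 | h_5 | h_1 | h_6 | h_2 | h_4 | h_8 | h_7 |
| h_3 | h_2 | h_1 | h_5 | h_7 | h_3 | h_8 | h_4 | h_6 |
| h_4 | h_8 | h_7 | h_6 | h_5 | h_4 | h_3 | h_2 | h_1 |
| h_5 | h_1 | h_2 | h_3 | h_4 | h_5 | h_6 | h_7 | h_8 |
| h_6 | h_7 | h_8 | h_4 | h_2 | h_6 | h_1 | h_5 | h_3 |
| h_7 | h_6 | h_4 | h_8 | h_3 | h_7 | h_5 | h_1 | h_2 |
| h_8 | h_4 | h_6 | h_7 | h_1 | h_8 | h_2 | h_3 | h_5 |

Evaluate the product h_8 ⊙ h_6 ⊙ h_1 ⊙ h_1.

h_8 ⊙ h_6 = h_2
h_2 ⊙ h_1 = h_3
h_3 ⊙ h_1 = h_2
(Structurally, K here is isomorphic to the dihedral group D_4.)

h_2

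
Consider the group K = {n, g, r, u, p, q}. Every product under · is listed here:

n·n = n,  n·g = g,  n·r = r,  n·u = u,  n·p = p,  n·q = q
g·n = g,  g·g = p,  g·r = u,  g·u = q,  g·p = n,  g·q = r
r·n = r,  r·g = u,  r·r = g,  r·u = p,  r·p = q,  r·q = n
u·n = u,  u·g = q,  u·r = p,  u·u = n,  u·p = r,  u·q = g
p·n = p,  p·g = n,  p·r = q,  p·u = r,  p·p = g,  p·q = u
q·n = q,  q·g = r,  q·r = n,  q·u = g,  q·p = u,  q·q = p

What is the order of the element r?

The identity element is n (its row matches the header).
r^1 = r
r^2 = r·r = g
r^3 = g·r = u
r^4 = u·r = p
r^5 = p·r = q
r^6 = q·r = n
The first power of r equal to the identity is r^6, so ord(r) = 6.

6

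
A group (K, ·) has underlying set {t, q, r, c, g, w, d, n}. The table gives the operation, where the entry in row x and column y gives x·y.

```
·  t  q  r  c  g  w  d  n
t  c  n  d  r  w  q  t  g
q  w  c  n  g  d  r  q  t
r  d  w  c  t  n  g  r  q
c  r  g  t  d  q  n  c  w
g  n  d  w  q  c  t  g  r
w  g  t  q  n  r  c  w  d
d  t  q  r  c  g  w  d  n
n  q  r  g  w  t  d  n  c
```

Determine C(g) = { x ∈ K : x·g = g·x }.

{c, d, g, q}

Compare row g with column g entry by entry.
q·g = d = g·q, so q commutes with g.
t·g = w but g·t = n, so t does not.
Collecting the elements that commute with g: C(g) = {c, d, g, q}.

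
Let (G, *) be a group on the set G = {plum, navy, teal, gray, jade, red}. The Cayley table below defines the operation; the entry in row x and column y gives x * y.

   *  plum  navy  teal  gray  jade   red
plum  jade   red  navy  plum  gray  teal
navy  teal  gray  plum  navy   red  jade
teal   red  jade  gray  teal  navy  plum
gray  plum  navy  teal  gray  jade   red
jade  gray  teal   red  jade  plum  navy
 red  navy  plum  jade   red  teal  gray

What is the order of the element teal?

The identity element is gray (its row matches the header).
teal^1 = teal
teal^2 = teal * teal = gray
The first power of teal equal to the identity is teal^2, so ord(teal) = 2.

2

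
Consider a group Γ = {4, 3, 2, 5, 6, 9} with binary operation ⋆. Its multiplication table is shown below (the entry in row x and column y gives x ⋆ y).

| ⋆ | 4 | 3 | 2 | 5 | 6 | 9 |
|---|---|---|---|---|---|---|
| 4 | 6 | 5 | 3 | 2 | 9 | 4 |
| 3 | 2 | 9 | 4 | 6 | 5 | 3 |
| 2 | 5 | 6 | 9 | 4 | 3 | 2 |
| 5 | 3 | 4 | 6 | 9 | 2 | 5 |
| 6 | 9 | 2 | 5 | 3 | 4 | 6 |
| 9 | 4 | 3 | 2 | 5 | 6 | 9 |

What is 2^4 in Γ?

2^1 = 2
2^2 = 2 ⋆ 2 = 9
2^3 = 9 ⋆ 2 = 2
2^4 = 2 ⋆ 2 = 9
(Structurally, Γ here is isomorphic to the symmetric group S_3.)

9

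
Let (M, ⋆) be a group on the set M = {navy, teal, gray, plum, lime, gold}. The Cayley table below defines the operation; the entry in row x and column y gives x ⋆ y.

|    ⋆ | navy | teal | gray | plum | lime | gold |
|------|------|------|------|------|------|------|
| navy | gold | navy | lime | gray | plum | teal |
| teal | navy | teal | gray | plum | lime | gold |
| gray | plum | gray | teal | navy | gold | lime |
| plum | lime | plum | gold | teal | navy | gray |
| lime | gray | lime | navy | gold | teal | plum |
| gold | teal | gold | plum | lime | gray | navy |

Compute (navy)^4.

navy

navy^1 = navy
navy^2 = navy ⋆ navy = gold
navy^3 = gold ⋆ navy = teal
navy^4 = teal ⋆ navy = navy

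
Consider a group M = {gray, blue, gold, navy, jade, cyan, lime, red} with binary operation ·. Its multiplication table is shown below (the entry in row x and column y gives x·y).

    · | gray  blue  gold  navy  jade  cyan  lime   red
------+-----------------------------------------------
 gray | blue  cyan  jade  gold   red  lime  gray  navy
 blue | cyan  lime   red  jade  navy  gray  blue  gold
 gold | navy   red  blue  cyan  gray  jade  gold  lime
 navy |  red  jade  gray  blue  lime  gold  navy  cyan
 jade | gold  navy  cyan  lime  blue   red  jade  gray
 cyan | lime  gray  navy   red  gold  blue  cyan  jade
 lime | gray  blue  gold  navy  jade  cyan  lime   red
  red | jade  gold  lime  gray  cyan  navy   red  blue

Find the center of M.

An element z is central iff its row equals its column in the table.
For red: red·gray = jade ≠ navy = gray·red, so red ∉ Z.
Checking each element this way leaves Z(M) = {blue, lime}.
(Structurally, M here is isomorphic to the quaternion group Q_8.)

{blue, lime}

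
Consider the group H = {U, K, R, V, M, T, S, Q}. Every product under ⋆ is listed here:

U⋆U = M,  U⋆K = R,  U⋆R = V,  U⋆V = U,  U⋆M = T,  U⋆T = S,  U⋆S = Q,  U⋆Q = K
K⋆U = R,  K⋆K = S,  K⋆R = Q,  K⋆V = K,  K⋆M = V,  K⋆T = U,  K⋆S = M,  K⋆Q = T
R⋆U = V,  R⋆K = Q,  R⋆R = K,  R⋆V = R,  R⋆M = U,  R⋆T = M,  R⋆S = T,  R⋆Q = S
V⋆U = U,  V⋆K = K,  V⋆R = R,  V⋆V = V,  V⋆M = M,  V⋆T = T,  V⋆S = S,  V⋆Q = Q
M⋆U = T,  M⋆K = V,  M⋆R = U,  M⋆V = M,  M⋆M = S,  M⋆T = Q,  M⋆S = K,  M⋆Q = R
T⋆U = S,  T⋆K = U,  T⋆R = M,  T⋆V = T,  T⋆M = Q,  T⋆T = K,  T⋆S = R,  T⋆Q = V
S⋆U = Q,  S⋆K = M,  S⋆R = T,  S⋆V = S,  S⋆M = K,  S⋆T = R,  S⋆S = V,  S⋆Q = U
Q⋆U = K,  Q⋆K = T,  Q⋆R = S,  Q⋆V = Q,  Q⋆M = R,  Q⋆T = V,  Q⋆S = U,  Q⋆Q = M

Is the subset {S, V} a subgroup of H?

Yes

{S, V} contains the identity V.
Checking products: every product of two elements of {S, V} (read from the table) lies in {S, V}, so the set is closed.
In a finite group, a nonempty closed subset is a subgroup. So {S, V} ≤ H.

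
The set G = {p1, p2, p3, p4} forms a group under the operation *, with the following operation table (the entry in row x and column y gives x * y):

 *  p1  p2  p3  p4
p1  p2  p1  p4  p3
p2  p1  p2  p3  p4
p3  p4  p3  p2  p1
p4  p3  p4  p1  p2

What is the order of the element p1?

The identity element is p2 (its row matches the header).
p1^1 = p1
p1^2 = p1 * p1 = p2
The first power of p1 equal to the identity is p1^2, so ord(p1) = 2.

2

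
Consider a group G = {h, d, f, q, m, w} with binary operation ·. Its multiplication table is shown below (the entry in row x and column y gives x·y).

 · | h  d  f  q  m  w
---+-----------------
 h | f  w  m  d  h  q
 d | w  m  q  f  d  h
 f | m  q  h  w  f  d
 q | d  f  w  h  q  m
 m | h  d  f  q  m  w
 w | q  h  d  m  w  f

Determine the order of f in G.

3

The identity element is m (its row matches the header).
f^1 = f
f^2 = f·f = h
f^3 = h·f = m
The first power of f equal to the identity is f^3, so ord(f) = 3.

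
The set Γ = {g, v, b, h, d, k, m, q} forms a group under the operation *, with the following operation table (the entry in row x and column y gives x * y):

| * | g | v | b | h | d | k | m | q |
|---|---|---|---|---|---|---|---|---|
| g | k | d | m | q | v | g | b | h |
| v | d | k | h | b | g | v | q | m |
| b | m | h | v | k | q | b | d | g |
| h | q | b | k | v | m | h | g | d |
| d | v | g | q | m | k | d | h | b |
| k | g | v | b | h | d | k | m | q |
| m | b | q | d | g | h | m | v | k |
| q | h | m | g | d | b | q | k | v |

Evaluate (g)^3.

g

g^1 = g
g^2 = g * g = k
g^3 = k * g = g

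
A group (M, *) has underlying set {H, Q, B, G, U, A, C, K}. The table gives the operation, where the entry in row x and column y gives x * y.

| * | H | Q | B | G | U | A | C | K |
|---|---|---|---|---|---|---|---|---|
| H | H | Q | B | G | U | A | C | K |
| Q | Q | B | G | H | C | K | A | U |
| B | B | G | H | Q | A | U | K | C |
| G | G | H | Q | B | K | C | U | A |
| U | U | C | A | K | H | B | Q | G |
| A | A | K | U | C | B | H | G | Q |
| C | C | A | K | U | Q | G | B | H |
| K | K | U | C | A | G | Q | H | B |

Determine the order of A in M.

2

The identity element is H (its row matches the header).
A^1 = A
A^2 = A * A = H
The first power of A equal to the identity is A^2, so ord(A) = 2.
(Structurally, M here is isomorphic to Z_2 x Z_4.)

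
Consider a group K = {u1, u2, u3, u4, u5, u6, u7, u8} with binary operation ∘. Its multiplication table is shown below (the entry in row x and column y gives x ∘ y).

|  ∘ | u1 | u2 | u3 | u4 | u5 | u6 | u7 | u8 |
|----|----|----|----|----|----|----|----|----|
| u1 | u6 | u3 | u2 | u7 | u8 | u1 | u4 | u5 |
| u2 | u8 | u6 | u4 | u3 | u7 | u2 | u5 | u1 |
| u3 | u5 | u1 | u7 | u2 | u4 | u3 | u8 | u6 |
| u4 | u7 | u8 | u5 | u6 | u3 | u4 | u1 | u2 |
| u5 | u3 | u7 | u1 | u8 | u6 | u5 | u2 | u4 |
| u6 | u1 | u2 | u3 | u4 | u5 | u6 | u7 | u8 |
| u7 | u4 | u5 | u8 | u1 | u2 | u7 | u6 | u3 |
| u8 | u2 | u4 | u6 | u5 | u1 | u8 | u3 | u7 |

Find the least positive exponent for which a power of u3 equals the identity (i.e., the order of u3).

The identity element is u6 (its row matches the header).
u3^1 = u3
u3^2 = u3 ∘ u3 = u7
u3^3 = u7 ∘ u3 = u8
u3^4 = u8 ∘ u3 = u6
The first power of u3 equal to the identity is u3^4, so ord(u3) = 4.
(Structurally, K here is isomorphic to the dihedral group D_4.)

4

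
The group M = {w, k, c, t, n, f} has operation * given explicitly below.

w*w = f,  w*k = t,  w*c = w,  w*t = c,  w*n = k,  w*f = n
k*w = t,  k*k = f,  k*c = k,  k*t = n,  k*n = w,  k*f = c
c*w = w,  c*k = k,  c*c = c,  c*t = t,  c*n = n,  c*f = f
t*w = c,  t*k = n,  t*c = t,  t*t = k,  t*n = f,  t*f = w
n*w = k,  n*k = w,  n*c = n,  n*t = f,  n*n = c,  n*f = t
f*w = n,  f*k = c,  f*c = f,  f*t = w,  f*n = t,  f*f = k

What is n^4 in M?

n^1 = n
n^2 = n * n = c
n^3 = c * n = n
n^4 = n * n = c
(Structurally, M here is isomorphic to the cyclic group Z_6.)

c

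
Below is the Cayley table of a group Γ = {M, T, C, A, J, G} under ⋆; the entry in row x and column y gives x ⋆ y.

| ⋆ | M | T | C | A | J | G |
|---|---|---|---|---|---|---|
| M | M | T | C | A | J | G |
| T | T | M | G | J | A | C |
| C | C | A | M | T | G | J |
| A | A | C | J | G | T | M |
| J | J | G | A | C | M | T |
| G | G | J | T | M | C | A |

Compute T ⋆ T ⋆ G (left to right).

G

T ⋆ T = M
M ⋆ G = G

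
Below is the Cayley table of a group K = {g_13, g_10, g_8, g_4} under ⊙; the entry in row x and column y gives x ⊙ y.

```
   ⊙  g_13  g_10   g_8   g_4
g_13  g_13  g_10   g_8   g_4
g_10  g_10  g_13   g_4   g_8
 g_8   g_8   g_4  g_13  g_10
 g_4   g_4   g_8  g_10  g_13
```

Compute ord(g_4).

The identity element is g_13 (its row matches the header).
g_4^1 = g_4
g_4^2 = g_4 ⊙ g_4 = g_13
The first power of g_4 equal to the identity is g_4^2, so ord(g_4) = 2.

2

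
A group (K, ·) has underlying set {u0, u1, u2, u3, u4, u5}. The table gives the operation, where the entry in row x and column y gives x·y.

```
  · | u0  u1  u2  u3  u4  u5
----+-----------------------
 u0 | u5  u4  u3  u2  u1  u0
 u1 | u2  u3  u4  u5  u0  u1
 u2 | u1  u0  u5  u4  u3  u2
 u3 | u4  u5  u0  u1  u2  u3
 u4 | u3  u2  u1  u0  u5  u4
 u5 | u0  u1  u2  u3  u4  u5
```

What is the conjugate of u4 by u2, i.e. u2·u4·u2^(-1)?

The identity is u5. In row u2, the entry u5 sits in column u2, so u2^(-1) = u2.
u2·u4 = u3
u3·u2 = u0

u0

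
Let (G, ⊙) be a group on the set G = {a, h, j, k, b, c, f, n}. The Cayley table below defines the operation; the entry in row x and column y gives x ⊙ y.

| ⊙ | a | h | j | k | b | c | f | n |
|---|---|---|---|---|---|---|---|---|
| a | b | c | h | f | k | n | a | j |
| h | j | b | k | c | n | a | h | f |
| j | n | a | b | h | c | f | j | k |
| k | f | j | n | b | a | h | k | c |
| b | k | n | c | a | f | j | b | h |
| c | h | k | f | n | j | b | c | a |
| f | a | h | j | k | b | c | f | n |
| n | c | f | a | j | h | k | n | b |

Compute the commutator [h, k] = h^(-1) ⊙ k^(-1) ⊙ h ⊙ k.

b

Identity is f; from the table h^(-1) = n and k^(-1) = a.
n ⊙ a = c
c ⊙ h = k
k ⊙ k = b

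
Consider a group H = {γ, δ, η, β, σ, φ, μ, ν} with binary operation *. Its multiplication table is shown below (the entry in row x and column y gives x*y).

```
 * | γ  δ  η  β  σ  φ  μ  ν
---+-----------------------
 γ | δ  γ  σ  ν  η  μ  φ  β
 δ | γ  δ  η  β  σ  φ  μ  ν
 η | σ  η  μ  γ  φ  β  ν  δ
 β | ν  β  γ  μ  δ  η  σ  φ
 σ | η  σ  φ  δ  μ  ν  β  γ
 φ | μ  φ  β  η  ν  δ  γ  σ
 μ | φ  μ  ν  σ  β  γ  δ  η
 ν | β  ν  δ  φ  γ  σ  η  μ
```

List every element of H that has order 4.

Identity is δ. Compute the order of each non-identity element by repeated multiplication:
  γ: γ → δ  (order 2)
  η: η → μ → ν → δ  (order 4)
  β: β → μ → σ → δ  (order 4)
  σ: σ → μ → β → δ  (order 4)
  φ: φ → δ  (order 2)
  μ: μ → δ  (order 2)
  ν: ν → μ → η → δ  (order 4)
Elements of order 4: {β, η, ν, σ}.

{β, η, ν, σ}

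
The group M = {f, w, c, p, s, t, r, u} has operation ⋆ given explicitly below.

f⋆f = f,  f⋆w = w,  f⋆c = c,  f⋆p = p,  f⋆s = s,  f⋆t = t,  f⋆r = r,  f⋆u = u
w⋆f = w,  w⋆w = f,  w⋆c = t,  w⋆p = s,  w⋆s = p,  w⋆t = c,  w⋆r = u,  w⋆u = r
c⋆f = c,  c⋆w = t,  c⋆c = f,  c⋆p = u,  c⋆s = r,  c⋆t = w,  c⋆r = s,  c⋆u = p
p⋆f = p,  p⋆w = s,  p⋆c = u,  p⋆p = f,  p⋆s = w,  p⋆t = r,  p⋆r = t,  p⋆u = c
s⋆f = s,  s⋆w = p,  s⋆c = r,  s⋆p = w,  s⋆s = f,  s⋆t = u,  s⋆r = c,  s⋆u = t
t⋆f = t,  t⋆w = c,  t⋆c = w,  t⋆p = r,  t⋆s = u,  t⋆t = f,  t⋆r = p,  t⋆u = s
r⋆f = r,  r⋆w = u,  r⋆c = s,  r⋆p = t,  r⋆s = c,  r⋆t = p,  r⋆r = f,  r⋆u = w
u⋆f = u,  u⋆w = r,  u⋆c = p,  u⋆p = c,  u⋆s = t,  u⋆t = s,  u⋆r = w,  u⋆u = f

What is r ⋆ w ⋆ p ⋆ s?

r ⋆ w = u
u ⋆ p = c
c ⋆ s = r

r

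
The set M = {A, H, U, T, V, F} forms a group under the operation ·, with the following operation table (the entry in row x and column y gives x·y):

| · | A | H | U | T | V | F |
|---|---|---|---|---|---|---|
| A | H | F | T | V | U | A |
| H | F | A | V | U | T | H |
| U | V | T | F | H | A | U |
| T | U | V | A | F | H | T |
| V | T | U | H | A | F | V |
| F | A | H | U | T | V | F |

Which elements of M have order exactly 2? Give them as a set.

{T, U, V}

Identity is F. Compute the order of each non-identity element by repeated multiplication:
  A: A → H → F  (order 3)
  H: H → A → F  (order 3)
  U: U → F  (order 2)
  T: T → F  (order 2)
  V: V → F  (order 2)
Elements of order 2: {T, U, V}.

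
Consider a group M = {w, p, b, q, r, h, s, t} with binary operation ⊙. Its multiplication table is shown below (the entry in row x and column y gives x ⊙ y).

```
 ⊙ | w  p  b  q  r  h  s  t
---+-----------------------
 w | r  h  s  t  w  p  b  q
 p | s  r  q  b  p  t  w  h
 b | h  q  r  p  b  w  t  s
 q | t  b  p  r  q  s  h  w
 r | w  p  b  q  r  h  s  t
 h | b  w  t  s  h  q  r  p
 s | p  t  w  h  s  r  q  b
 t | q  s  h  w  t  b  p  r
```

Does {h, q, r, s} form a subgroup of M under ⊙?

{h, q, r, s} contains the identity r.
Checking products: every product of two elements of {h, q, r, s} (read from the table) lies in {h, q, r, s}, so the set is closed.
In a finite group, a nonempty closed subset is a subgroup. So {h, q, r, s} ≤ M.

Yes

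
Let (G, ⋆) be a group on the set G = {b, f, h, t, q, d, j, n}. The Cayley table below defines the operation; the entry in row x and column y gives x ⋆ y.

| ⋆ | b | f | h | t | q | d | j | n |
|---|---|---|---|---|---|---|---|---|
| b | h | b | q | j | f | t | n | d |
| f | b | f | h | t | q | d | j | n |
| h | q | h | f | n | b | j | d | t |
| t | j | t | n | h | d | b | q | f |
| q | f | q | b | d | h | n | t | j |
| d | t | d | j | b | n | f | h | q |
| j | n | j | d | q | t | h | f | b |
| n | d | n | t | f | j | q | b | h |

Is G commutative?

Check whether the table is symmetric across its main diagonal.
Every entry (row x, col y) equals the entry (row y, col x), so G is abelian.

Yes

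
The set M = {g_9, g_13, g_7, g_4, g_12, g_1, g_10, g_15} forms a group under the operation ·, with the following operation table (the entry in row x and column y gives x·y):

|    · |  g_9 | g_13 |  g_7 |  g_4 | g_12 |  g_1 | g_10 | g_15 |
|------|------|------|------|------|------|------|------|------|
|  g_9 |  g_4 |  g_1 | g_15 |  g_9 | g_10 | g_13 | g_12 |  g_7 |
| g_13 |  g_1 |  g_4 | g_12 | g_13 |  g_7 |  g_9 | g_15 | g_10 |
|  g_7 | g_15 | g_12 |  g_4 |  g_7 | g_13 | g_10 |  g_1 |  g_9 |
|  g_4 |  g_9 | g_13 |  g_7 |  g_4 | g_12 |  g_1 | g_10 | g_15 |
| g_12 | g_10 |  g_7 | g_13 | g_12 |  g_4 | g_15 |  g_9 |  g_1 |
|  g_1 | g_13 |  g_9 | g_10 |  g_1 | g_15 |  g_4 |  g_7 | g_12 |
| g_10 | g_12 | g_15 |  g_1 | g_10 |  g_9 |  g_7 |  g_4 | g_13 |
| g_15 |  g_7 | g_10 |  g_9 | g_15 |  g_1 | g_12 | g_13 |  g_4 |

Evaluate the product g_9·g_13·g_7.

g_10

g_9·g_13 = g_1
g_1·g_7 = g_10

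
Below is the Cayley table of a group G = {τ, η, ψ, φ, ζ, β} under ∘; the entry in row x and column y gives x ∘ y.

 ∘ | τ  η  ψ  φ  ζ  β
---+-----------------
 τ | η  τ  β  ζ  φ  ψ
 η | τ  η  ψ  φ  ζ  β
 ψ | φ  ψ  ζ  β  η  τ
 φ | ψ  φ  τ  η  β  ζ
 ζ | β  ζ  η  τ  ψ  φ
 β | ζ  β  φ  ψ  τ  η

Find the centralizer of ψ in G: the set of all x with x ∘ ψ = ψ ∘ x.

Compare row ψ with column ψ entry by entry.
ζ ∘ ψ = η = ψ ∘ ζ, so ζ commutes with ψ.
τ ∘ ψ = β but ψ ∘ τ = φ, so τ does not.
Collecting the elements that commute with ψ: C(ψ) = {ζ, η, ψ}.

{ζ, η, ψ}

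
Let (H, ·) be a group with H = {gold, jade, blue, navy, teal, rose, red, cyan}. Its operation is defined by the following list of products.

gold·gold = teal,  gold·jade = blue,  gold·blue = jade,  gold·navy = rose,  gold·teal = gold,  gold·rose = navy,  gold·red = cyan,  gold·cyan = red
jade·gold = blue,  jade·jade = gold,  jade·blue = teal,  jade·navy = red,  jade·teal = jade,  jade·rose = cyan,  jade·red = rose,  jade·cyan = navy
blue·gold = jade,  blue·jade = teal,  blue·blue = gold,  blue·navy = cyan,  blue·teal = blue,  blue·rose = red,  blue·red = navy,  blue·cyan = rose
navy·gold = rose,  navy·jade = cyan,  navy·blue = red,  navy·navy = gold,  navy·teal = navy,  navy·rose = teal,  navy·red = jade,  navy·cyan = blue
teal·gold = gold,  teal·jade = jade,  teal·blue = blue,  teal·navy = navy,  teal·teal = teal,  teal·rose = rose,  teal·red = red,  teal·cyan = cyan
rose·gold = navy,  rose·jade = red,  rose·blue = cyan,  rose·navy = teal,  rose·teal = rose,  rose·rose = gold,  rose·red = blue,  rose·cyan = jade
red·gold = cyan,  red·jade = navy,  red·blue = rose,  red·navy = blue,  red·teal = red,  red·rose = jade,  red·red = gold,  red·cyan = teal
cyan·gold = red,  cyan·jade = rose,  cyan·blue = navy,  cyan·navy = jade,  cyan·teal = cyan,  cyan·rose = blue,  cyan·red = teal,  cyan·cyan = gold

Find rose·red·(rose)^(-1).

The identity is teal. In row rose, the entry teal sits in column navy, so rose^(-1) = navy.
rose·red = blue
blue·navy = cyan

cyan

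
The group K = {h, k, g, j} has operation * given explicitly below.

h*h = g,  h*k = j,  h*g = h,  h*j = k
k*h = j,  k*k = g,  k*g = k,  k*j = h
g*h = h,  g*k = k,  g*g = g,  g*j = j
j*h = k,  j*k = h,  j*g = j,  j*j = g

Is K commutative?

Check whether the table is symmetric across its main diagonal.
Every entry (row x, col y) equals the entry (row y, col x), so K is abelian.

Yes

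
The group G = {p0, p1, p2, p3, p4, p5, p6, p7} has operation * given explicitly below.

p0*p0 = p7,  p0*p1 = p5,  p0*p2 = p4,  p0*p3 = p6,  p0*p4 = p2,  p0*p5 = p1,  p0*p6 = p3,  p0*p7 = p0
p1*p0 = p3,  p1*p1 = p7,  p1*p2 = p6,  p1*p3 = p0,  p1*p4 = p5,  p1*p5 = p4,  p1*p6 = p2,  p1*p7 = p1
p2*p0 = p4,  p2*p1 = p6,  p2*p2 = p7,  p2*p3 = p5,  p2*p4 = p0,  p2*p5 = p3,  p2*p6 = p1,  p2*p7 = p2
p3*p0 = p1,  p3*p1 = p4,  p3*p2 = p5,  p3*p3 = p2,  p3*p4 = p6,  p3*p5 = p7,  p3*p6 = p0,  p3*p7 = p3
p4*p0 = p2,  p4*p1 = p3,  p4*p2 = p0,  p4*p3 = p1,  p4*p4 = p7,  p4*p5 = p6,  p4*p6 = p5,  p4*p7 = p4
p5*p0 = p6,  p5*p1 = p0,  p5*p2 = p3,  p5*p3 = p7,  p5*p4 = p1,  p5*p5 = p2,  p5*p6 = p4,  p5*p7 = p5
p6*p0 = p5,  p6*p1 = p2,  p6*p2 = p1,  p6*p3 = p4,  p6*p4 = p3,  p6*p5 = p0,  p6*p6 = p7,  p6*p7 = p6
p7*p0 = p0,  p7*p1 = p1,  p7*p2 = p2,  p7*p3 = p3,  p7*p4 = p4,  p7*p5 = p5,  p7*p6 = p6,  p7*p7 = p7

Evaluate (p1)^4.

p1^1 = p1
p1^2 = p1 * p1 = p7
p1^3 = p7 * p1 = p1
p1^4 = p1 * p1 = p7

p7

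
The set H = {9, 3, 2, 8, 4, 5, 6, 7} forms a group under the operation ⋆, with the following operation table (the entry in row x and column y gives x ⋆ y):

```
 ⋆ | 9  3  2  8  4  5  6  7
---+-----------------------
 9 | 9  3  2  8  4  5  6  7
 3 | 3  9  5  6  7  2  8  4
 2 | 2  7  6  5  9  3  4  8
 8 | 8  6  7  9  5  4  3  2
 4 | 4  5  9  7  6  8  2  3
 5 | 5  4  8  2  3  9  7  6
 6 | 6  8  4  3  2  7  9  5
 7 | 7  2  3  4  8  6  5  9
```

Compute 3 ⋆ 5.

Read row 3, column 5: 3 ⋆ 5 = 2.

2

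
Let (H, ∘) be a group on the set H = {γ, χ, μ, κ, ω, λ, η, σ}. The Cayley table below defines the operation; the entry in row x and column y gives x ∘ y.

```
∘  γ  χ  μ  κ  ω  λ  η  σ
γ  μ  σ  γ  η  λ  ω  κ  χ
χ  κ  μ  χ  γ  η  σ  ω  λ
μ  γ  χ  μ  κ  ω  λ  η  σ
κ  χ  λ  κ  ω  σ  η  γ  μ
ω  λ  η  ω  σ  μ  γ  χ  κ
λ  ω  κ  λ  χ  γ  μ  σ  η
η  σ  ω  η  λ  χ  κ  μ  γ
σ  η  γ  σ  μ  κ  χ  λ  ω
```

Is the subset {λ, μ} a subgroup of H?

{λ, μ} contains the identity μ.
Checking products: every product of two elements of {λ, μ} (read from the table) lies in {λ, μ}, so the set is closed.
In a finite group, a nonempty closed subset is a subgroup. So {λ, μ} ≤ H.

Yes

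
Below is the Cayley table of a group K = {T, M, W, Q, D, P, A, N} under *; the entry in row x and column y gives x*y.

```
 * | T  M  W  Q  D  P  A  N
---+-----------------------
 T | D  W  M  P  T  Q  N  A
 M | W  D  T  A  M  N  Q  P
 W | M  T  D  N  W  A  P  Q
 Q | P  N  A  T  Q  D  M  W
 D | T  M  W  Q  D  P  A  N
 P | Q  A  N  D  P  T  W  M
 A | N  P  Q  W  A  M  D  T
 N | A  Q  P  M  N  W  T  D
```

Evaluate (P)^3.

Q

P^1 = P
P^2 = P*P = T
P^3 = T*P = Q
(Structurally, K here is isomorphic to the dihedral group D_4.)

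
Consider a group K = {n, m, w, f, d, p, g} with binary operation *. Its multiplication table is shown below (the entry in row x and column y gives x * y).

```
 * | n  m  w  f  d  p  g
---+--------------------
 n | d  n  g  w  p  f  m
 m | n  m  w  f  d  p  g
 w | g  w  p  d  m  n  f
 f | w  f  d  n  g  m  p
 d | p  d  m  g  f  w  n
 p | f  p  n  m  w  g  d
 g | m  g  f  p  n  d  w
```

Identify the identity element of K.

m

The identity e satisfies e * x = x for all x, so its row in the table reproduces the column headers.
Row m reads: n, m, w, f, d, p, g — exactly the header order. So m is the identity.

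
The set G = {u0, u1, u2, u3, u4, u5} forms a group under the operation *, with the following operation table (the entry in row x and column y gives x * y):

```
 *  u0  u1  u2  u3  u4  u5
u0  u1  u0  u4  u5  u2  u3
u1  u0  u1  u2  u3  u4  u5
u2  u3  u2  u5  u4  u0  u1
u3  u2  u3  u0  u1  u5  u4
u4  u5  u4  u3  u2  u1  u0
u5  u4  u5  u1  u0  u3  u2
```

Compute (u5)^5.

u2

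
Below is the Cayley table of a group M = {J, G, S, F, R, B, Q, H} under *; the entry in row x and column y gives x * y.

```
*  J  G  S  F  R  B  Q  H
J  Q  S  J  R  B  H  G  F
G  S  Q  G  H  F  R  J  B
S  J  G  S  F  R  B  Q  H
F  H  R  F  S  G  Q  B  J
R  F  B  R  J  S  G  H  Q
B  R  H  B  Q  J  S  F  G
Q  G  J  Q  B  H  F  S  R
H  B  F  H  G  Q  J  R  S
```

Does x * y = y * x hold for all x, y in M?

No

J * R = B but R * J = F.
Since J and R do not commute, M is not abelian.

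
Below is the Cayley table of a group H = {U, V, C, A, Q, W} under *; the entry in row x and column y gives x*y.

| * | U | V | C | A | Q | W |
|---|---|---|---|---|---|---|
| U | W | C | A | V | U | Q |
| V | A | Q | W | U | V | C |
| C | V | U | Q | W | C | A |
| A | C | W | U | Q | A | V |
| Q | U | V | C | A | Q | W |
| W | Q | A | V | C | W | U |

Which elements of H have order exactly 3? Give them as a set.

{U, W}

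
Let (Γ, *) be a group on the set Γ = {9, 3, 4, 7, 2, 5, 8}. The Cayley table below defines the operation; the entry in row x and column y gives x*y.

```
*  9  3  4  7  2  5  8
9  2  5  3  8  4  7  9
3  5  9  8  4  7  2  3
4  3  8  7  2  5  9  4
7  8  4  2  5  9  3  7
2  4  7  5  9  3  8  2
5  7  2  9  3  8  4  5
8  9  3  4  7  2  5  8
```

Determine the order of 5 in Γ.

The identity element is 8 (its row matches the header).
5^1 = 5
5^2 = 5*5 = 4
5^3 = 4*5 = 9
5^4 = 9*5 = 7
5^5 = 7*5 = 3
5^6 = 3*5 = 2
5^7 = 2*5 = 8
The first power of 5 equal to the identity is 5^7, so ord(5) = 7.
(Structurally, Γ here is isomorphic to the cyclic group Z_7.)

7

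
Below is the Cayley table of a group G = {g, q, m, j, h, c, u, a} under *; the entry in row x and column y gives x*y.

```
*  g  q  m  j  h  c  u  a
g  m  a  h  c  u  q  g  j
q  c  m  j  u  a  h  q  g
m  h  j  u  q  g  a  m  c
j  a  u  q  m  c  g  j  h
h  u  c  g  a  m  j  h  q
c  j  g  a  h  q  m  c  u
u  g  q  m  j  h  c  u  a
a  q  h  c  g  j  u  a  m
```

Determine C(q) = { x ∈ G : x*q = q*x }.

{j, m, q, u}

Compare row q with column q entry by entry.
m*q = j = q*m, so m commutes with q.
c*q = g but q*c = h, so c does not.
Collecting the elements that commute with q: C(q) = {j, m, q, u}.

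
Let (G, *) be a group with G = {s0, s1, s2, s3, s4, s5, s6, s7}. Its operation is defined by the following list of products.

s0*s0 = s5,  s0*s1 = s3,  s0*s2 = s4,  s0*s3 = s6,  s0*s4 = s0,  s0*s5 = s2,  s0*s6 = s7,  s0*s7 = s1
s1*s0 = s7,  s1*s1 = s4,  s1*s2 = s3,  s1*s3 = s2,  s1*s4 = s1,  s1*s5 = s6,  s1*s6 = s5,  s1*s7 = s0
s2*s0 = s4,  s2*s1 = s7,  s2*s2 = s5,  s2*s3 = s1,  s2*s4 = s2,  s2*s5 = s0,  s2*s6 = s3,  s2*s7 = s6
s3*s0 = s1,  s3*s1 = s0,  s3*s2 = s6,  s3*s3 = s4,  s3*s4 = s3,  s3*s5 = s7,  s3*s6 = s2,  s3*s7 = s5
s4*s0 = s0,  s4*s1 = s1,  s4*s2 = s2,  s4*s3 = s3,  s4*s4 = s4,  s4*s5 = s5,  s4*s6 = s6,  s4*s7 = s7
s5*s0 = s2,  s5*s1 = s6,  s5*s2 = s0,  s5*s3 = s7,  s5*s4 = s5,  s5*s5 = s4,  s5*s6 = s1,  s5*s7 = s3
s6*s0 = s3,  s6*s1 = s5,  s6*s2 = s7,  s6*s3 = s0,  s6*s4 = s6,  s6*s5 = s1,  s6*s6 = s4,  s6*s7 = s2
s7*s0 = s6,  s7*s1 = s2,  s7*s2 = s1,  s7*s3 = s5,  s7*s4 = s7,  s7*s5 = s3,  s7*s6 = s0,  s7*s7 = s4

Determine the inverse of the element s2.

s0

First locate the identity: row s4 matches the header, so s4 is the identity.
Scan row s2 for s4: s2*s0 = s4. Hence s2^(-1) = s0.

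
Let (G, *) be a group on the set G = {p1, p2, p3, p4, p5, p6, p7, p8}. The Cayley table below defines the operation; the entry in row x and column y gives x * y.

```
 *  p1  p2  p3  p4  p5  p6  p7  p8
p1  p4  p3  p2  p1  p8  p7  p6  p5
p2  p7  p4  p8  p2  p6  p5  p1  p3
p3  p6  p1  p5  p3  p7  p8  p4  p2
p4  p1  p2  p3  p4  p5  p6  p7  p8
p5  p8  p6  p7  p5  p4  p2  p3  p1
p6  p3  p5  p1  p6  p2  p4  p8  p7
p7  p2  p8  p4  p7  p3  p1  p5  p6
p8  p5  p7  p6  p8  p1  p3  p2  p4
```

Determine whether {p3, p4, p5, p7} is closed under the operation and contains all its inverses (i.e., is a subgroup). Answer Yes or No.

{p3, p4, p5, p7} contains the identity p4.
Checking products: every product of two elements of {p3, p4, p5, p7} (read from the table) lies in {p3, p4, p5, p7}, so the set is closed.
In a finite group, a nonempty closed subset is a subgroup. So {p3, p4, p5, p7} ≤ G.

Yes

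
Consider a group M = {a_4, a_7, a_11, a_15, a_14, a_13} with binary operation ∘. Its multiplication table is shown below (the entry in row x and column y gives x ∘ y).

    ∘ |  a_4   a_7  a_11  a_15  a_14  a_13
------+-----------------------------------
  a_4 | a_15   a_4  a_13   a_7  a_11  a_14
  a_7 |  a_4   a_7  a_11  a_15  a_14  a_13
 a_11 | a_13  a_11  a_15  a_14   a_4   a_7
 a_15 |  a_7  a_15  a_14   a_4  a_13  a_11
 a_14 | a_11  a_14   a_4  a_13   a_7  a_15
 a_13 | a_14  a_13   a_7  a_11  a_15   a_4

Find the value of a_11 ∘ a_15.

a_14

Read row a_11, column a_15: a_11 ∘ a_15 = a_14.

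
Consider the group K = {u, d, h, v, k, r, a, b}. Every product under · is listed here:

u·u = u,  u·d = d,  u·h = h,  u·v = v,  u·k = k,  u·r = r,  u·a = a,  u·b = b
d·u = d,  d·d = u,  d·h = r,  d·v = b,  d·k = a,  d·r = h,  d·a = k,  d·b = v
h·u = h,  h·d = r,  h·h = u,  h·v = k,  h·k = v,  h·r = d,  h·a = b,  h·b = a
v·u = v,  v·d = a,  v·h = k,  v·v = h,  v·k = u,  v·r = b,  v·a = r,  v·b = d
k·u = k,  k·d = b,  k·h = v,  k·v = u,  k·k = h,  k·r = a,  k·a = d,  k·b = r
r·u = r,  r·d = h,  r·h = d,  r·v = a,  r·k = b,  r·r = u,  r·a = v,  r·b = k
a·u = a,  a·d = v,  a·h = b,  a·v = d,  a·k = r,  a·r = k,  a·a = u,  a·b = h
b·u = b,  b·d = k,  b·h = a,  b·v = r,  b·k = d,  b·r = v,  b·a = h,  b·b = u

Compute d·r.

h

Read row d, column r: d·r = h.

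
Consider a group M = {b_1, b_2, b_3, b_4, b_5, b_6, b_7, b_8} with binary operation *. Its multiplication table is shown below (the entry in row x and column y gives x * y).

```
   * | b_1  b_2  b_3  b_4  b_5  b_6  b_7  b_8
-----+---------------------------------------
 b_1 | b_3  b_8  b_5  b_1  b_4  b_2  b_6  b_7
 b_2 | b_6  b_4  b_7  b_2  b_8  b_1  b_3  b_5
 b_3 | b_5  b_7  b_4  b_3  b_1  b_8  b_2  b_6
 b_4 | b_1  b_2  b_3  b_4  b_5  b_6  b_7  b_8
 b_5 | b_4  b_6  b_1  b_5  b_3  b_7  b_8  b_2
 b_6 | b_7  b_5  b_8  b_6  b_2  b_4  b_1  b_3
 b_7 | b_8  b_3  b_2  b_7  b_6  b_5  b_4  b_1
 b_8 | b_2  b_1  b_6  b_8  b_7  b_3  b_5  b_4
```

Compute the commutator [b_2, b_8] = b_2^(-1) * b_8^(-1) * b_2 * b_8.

Identity is b_4; from the table b_2^(-1) = b_2 and b_8^(-1) = b_8.
b_2 * b_8 = b_5
b_5 * b_2 = b_6
b_6 * b_8 = b_3

b_3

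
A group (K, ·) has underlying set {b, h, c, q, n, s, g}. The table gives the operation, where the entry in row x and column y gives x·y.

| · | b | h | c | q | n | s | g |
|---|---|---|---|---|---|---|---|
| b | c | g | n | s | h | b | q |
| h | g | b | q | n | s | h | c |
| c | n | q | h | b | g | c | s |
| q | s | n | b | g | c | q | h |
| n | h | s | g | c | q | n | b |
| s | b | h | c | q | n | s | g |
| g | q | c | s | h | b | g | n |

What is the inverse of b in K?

First locate the identity: row s matches the header, so s is the identity.
Scan row b for s: b·q = s. Hence b^(-1) = q.

q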